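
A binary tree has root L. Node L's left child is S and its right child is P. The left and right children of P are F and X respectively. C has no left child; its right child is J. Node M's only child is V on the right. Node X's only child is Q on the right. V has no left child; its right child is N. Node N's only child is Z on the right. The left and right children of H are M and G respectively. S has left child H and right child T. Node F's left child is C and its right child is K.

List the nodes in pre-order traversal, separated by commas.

Pre-order visits the node, then its left subtree, then its right subtree.
Visit L.
At L: go left to S.
  Visit S.
  At S: go left to H.
    Visit H.
    At H: go left to M.
      Visit M.
      At M: no left child.
      At M: go right to V.
        Visit V.
        At V: no left child.
        At V: go right to N.
          Visit N.
          At N: no left child.
          At N: go right to Z.
            Z is a leaf — visit Z.
    At H: go right to G.
      G is a leaf — visit G.
  At S: go right to T.
    T is a leaf — visit T.
At L: go right to P.
  Visit P.
  At P: go left to F.
    Visit F.
    At F: go left to C.
      Visit C.
      At C: no left child.
      At C: go right to J.
        J is a leaf — visit J.
    At F: go right to K.
      K is a leaf — visit K.
  At P: go right to X.
    Visit X.
    At X: no left child.
    At X: go right to Q.
      Q is a leaf — visit Q.

L, S, H, M, V, N, Z, G, T, P, F, C, J, K, X, Q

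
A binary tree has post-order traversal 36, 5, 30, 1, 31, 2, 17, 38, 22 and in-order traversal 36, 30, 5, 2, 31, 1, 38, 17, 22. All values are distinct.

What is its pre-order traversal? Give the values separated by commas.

22, 38, 2, 30, 36, 5, 31, 1, 17

The last element of post-order is the root; it splits in-order into left and right subtrees.
Root 22: left subtree has 8 nodes {36, 30, 5, 2, 31, 1, 38, 17}, right has 0 { }.
  Root 38: left subtree has 6 nodes {36, 30, 5, 2, 31, 1}, right has 1 {17}.
    Root 2: left subtree has 3 nodes {36, 30, 5}, right has 2 {31, 1}.
      Root 30: left subtree has 1 node {36}, right has 1 {5}.
      Root 31: left subtree has 0 nodes { }, right has 1 {1}.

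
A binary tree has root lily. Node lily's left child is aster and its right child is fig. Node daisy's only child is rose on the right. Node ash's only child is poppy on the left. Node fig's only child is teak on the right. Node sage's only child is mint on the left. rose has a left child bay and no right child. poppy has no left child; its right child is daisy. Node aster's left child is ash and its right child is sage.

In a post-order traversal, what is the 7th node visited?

sage

Post-order visits the left subtree, then the right subtree, then the node.
At lily: go left to aster.
  At aster: go left to ash.
    At ash: go left to poppy.
      At poppy: no left child.
      At poppy: go right to daisy.
        At daisy: no left child.
        At daisy: go right to rose.
          At rose: go left to bay.
            bay is a leaf — visit bay.
          At rose: no right child.
          Visit rose.
        Visit daisy.
      Visit poppy.
    At ash: no right child.
    Visit ash.
  At aster: go right to sage.
    At sage: go left to mint.
      mint is a leaf — visit mint.
    At sage: no right child.
    Visit sage.
  Visit aster.
At lily: go right to fig.
  At fig: no left child.
  At fig: go right to teak.
    teak is a leaf — visit teak.
  Visit fig.
Visit lily.
Full post-order sequence: bay, rose, daisy, poppy, ash, mint, sage, aster, teak, fig, lily.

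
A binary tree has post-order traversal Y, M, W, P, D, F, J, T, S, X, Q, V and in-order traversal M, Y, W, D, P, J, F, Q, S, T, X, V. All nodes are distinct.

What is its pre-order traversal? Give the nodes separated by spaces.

V Q J D W M Y P F X S T

The last element of post-order is the root; it splits in-order into left and right subtrees.
Root V: left subtree has 11 nodes {M, Y, W, D, P, J, F, Q, S, T, X}, right has 0 { }.
  Root Q: left subtree has 7 nodes {M, Y, W, D, P, J, F}, right has 3 {S, T, X}.
    Root J: left subtree has 5 nodes {M, Y, W, D, P}, right has 1 {F}.
      Root D: left subtree has 3 nodes {M, Y, W}, right has 1 {P}.
        Root W: left subtree has 2 nodes {M, Y}, right has 0 { }.
          Root M: left subtree has 0 nodes { }, right has 1 {Y}.
    Root X: left subtree has 2 nodes {S, T}, right has 0 { }.
      Root S: left subtree has 0 nodes { }, right has 1 {T}.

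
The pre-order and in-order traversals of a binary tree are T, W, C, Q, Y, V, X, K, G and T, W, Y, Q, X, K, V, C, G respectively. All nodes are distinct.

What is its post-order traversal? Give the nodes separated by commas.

Y, K, X, V, Q, G, C, W, T

The first element of pre-order is the root; it splits in-order into left and right subtrees.
Root T: left subtree has 0 nodes { }, right has 8 {W, Y, Q, X, K, V, C, G}.
  Root W: left subtree has 0 nodes { }, right has 7 {Y, Q, X, K, V, C, G}.
    Root C: left subtree has 5 nodes {Y, Q, X, K, V}, right has 1 {G}.
      Root Q: left subtree has 1 node {Y}, right has 3 {X, K, V}.
        Root V: left subtree has 2 nodes {X, K}, right has 0 { }.
          Root X: left subtree has 0 nodes { }, right has 1 {K}.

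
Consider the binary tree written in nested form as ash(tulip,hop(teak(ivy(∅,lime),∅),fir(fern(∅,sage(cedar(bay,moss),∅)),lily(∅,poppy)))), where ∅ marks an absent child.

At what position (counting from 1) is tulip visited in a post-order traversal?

1

Post-order visits the left subtree, then the right subtree, then the node.
At ash: go left to tulip.
  tulip is a leaf — visit tulip.
At ash: go right to hop.
  At hop: go left to teak.
    At teak: go left to ivy.
      At ivy: no left child.
      At ivy: go right to lime.
        lime is a leaf — visit lime.
      Visit ivy.
    At teak: no right child.
    Visit teak.
  At hop: go right to fir.
    At fir: go left to fern.
      At fern: no left child.
      At fern: go right to sage.
        At sage: go left to cedar.
          At cedar: go left to bay.
            bay is a leaf — visit bay.
          At cedar: go right to moss.
            moss is a leaf — visit moss.
          Visit cedar.
        At sage: no right child.
        Visit sage.
      Visit fern.
    At fir: go right to lily.
      At lily: no left child.
      At lily: go right to poppy.
        poppy is a leaf — visit poppy.
      Visit lily.
    Visit fir.
  Visit hop.
Visit ash.
Full post-order sequence: tulip, lime, ivy, teak, bay, moss, cedar, sage, fern, poppy, lily, fir, hop, ash.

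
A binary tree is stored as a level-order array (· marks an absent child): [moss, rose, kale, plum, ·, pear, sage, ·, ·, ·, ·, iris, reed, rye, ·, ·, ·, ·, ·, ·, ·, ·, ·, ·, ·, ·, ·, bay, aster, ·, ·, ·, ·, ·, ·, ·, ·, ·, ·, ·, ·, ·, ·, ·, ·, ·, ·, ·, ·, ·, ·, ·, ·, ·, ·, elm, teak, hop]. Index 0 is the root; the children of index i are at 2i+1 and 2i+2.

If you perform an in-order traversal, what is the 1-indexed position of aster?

In-order visits the left subtree, then the node, then the right subtree.
At moss: go left to rose.
  At rose: go left to plum.
    plum is a leaf — visit plum.
  Visit rose.
  At rose: no right child.
Visit moss.
At moss: go right to kale.
  At kale: go left to pear.
    At pear: go left to iris.
      iris is a leaf — visit iris.
    Visit pear.
    At pear: go right to reed.
      reed is a leaf — visit reed.
  Visit kale.
  At kale: go right to sage.
    At sage: go left to rye.
      At rye: go left to bay.
        At bay: go left to elm.
          elm is a leaf — visit elm.
        Visit bay.
        At bay: go right to teak.
          teak is a leaf — visit teak.
      Visit rye.
      At rye: go right to aster.
        At aster: go left to hop.
          hop is a leaf — visit hop.
        Visit aster.
        At aster: no right child.
    Visit sage.
    At sage: no right child.
Full in-order sequence: plum, rose, moss, iris, pear, reed, kale, elm, bay, teak, rye, hop, aster, sage.

13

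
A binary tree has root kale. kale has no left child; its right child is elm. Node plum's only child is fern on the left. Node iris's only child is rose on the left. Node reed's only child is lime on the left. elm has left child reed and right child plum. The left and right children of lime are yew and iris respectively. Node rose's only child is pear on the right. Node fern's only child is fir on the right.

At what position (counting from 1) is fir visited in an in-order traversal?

10

In-order visits the left subtree, then the node, then the right subtree.
At kale: no left child.
Visit kale.
At kale: go right to elm.
  At elm: go left to reed.
    At reed: go left to lime.
      At lime: go left to yew.
        yew is a leaf — visit yew.
      Visit lime.
      At lime: go right to iris.
        At iris: go left to rose.
          At rose: no left child.
          Visit rose.
          At rose: go right to pear.
            pear is a leaf — visit pear.
        Visit iris.
        At iris: no right child.
    Visit reed.
    At reed: no right child.
  Visit elm.
  At elm: go right to plum.
    At plum: go left to fern.
      At fern: no left child.
      Visit fern.
      At fern: go right to fir.
        fir is a leaf — visit fir.
    Visit plum.
    At plum: no right child.
Full in-order sequence: kale, yew, lime, rose, pear, iris, reed, elm, fern, fir, plum.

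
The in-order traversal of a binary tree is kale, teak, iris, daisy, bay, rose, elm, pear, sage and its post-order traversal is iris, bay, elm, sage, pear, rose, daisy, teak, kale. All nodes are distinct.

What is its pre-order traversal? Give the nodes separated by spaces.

The last element of post-order is the root; it splits in-order into left and right subtrees.
Root kale: left subtree has 0 nodes { }, right has 8 {teak, iris, daisy, bay, rose, elm, pear, sage}.
  Root teak: left subtree has 0 nodes { }, right has 7 {iris, daisy, bay, rose, elm, pear, sage}.
    Root daisy: left subtree has 1 node {iris}, right has 5 {bay, rose, elm, pear, sage}.
      Root rose: left subtree has 1 node {bay}, right has 3 {elm, pear, sage}.
        Root pear: left subtree has 1 node {elm}, right has 1 {sage}.

kale teak daisy iris rose bay pear elm sage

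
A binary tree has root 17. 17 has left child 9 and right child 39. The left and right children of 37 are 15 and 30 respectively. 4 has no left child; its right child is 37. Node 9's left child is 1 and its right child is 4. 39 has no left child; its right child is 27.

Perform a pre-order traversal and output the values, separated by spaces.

Pre-order visits the node, then its left subtree, then its right subtree.
Visit 17.
At 17: go left to 9.
  Visit 9.
  At 9: go left to 1.
    1 is a leaf — visit 1.
  At 9: go right to 4.
    Visit 4.
    At 4: no left child.
    At 4: go right to 37.
      Visit 37.
      At 37: go left to 15.
        15 is a leaf — visit 15.
      At 37: go right to 30.
        30 is a leaf — visit 30.
At 17: go right to 39.
  Visit 39.
  At 39: no left child.
  At 39: go right to 27.
    27 is a leaf — visit 27.

17 9 1 4 37 15 30 39 27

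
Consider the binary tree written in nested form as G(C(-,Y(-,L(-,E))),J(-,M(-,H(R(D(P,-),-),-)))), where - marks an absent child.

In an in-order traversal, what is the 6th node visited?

J

In-order visits the left subtree, then the node, then the right subtree.
At G: go left to C.
  At C: no left child.
  Visit C.
  At C: go right to Y.
    At Y: no left child.
    Visit Y.
    At Y: go right to L.
      At L: no left child.
      Visit L.
      At L: go right to E.
        E is a leaf — visit E.
Visit G.
At G: go right to J.
  At J: no left child.
  Visit J.
  At J: go right to M.
    At M: no left child.
    Visit M.
    At M: go right to H.
      At H: go left to R.
        At R: go left to D.
          At D: go left to P.
            P is a leaf — visit P.
          Visit D.
          At D: no right child.
        Visit R.
        At R: no right child.
      Visit H.
      At H: no right child.
Full in-order sequence: C, Y, L, E, G, J, M, P, D, R, H.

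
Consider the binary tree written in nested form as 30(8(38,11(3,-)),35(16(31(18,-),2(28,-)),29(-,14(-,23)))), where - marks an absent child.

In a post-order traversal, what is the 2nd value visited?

Post-order visits the left subtree, then the right subtree, then the node.
At 30: go left to 8.
  At 8: go left to 38.
    38 is a leaf — visit 38.
  At 8: go right to 11.
    At 11: go left to 3.
      3 is a leaf — visit 3.
    At 11: no right child.
    Visit 11.
  Visit 8.
At 30: go right to 35.
  At 35: go left to 16.
    At 16: go left to 31.
      At 31: go left to 18.
        18 is a leaf — visit 18.
      At 31: no right child.
      Visit 31.
    At 16: go right to 2.
      At 2: go left to 28.
        28 is a leaf — visit 28.
      At 2: no right child.
      Visit 2.
    Visit 16.
  At 35: go right to 29.
    At 29: no left child.
    At 29: go right to 14.
      At 14: no left child.
      At 14: go right to 23.
        23 is a leaf — visit 23.
      Visit 14.
    Visit 29.
  Visit 35.
Visit 30.
Full post-order sequence: 38, 3, 11, 8, 18, 31, 28, 2, 16, 23, 14, 29, 35, 30.

3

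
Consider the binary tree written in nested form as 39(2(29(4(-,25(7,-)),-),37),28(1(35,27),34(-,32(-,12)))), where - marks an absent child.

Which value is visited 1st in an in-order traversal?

In-order visits the left subtree, then the node, then the right subtree.
At 39: go left to 2.
  At 2: go left to 29.
    At 29: go left to 4.
      At 4: no left child.
      Visit 4.
      At 4: go right to 25.
        At 25: go left to 7.
          7 is a leaf — visit 7.
        Visit 25.
        At 25: no right child.
    Visit 29.
    At 29: no right child.
  Visit 2.
  At 2: go right to 37.
    37 is a leaf — visit 37.
Visit 39.
At 39: go right to 28.
  At 28: go left to 1.
    At 1: go left to 35.
      35 is a leaf — visit 35.
    Visit 1.
    At 1: go right to 27.
      27 is a leaf — visit 27.
  Visit 28.
  At 28: go right to 34.
    At 34: no left child.
    Visit 34.
    At 34: go right to 32.
      At 32: no left child.
      Visit 32.
      At 32: go right to 12.
        12 is a leaf — visit 12.
Full in-order sequence: 4, 7, 25, 29, 2, 37, 39, 35, 1, 27, 28, 34, 32, 12.

4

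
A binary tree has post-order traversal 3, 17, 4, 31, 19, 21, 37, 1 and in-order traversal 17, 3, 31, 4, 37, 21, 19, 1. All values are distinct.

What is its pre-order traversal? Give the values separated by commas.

The last element of post-order is the root; it splits in-order into left and right subtrees.
Root 1: left subtree has 7 nodes {17, 3, 31, 4, 37, 21, 19}, right has 0 { }.
  Root 37: left subtree has 4 nodes {17, 3, 31, 4}, right has 2 {21, 19}.
    Root 31: left subtree has 2 nodes {17, 3}, right has 1 {4}.
      Root 17: left subtree has 0 nodes { }, right has 1 {3}.
    Root 21: left subtree has 0 nodes { }, right has 1 {19}.

1, 37, 31, 17, 3, 4, 21, 19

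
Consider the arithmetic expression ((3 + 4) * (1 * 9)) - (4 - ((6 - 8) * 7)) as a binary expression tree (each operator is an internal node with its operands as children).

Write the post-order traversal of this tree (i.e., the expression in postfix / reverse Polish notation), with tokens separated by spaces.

Post-order on an expression tree gives postfix notation: for each operator, emit left operand, right operand, then the operator.

3 4 + 1 9 * * 4 6 8 - 7 * - -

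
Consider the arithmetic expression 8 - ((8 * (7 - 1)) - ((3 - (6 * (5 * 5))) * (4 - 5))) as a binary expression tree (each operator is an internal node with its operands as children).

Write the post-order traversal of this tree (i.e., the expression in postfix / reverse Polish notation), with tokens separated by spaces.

Post-order on an expression tree gives postfix notation: for each operator, emit left operand, right operand, then the operator.

8 8 7 1 - * 3 6 5 5 * * - 4 5 - * - -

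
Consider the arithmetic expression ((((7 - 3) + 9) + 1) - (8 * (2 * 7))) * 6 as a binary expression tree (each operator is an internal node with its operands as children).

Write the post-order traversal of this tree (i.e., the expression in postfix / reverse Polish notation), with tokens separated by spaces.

7 3 - 9 + 1 + 8 2 7 * * - 6 *

Post-order on an expression tree gives postfix notation: for each operator, emit left operand, right operand, then the operator.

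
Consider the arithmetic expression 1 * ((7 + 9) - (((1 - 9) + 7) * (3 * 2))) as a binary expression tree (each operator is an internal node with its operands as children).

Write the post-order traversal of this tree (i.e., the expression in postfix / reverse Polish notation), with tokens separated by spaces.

1 7 9 + 1 9 - 7 + 3 2 * * - *

Post-order on an expression tree gives postfix notation: for each operator, emit left operand, right operand, then the operator.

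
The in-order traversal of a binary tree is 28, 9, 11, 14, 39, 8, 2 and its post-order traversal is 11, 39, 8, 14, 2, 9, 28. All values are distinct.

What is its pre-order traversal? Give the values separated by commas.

28, 9, 2, 14, 11, 8, 39

The last element of post-order is the root; it splits in-order into left and right subtrees.
Root 28: left subtree has 0 nodes { }, right has 6 {9, 11, 14, 39, 8, 2}.
  Root 9: left subtree has 0 nodes { }, right has 5 {11, 14, 39, 8, 2}.
    Root 2: left subtree has 4 nodes {11, 14, 39, 8}, right has 0 { }.
      Root 14: left subtree has 1 node {11}, right has 2 {39, 8}.
        Root 8: left subtree has 1 node {39}, right has 0 { }.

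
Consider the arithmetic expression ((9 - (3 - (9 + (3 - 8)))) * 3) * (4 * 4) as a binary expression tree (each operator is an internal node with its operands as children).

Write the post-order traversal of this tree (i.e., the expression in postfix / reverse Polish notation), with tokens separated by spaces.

9 3 9 3 8 - + - - 3 * 4 4 * *

Post-order on an expression tree gives postfix notation: for each operator, emit left operand, right operand, then the operator.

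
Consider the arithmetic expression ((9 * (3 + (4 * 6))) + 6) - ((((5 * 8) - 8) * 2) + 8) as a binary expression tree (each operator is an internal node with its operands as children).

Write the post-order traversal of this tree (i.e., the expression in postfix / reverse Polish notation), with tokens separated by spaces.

Post-order on an expression tree gives postfix notation: for each operator, emit left operand, right operand, then the operator.

9 3 4 6 * + * 6 + 5 8 * 8 - 2 * 8 + -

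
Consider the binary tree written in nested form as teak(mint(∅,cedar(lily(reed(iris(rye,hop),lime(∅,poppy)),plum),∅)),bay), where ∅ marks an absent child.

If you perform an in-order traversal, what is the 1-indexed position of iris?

3

In-order visits the left subtree, then the node, then the right subtree.
At teak: go left to mint.
  At mint: no left child.
  Visit mint.
  At mint: go right to cedar.
    At cedar: go left to lily.
      At lily: go left to reed.
        At reed: go left to iris.
          At iris: go left to rye.
            rye is a leaf — visit rye.
          Visit iris.
          At iris: go right to hop.
            hop is a leaf — visit hop.
        Visit reed.
        At reed: go right to lime.
          At lime: no left child.
          Visit lime.
          At lime: go right to poppy.
            poppy is a leaf — visit poppy.
      Visit lily.
      At lily: go right to plum.
        plum is a leaf — visit plum.
    Visit cedar.
    At cedar: no right child.
Visit teak.
At teak: go right to bay.
  bay is a leaf — visit bay.
Full in-order sequence: mint, rye, iris, hop, reed, lime, poppy, lily, plum, cedar, teak, bay.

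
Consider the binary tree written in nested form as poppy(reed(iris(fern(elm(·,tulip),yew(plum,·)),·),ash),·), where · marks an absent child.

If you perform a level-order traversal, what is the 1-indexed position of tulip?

8

Level-order visits nodes level by level from the root, left to right within each level.
Level 0: poppy
Level 1: reed
Level 2: iris, ash
Level 3: fern
Level 4: elm, yew
Level 5: tulip, plum
Full level-order sequence: poppy, reed, iris, ash, fern, elm, yew, tulip, plum.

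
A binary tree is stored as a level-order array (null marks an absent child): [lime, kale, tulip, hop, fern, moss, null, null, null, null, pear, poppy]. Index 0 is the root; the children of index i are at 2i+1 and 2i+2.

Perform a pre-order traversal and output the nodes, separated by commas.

Pre-order visits the node, then its left subtree, then its right subtree.
Visit lime.
At lime: go left to kale.
  Visit kale.
  At kale: go left to hop.
    hop is a leaf — visit hop.
  At kale: go right to fern.
    Visit fern.
    At fern: no left child.
    At fern: go right to pear.
      pear is a leaf — visit pear.
At lime: go right to tulip.
  Visit tulip.
  At tulip: go left to moss.
    Visit moss.
    At moss: go left to poppy.
      poppy is a leaf — visit poppy.
    At moss: no right child.
  At tulip: no right child.

lime, kale, hop, fern, pear, tulip, moss, poppy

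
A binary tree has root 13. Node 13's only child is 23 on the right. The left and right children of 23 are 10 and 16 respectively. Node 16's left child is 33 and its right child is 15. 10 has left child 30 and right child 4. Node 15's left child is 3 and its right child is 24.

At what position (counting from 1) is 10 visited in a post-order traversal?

Post-order visits the left subtree, then the right subtree, then the node.
At 13: no left child.
At 13: go right to 23.
  At 23: go left to 10.
    At 10: go left to 30.
      30 is a leaf — visit 30.
    At 10: go right to 4.
      4 is a leaf — visit 4.
    Visit 10.
  At 23: go right to 16.
    At 16: go left to 33.
      33 is a leaf — visit 33.
    At 16: go right to 15.
      At 15: go left to 3.
        3 is a leaf — visit 3.
      At 15: go right to 24.
        24 is a leaf — visit 24.
      Visit 15.
    Visit 16.
  Visit 23.
Visit 13.
Full post-order sequence: 30, 4, 10, 33, 3, 24, 15, 16, 23, 13.

3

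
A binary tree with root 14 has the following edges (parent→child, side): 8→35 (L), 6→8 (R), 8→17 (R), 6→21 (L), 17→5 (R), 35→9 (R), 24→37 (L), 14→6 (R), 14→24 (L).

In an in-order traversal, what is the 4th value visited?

In-order visits the left subtree, then the node, then the right subtree.
At 14: go left to 24.
  At 24: go left to 37.
    37 is a leaf — visit 37.
  Visit 24.
  At 24: no right child.
Visit 14.
At 14: go right to 6.
  At 6: go left to 21.
    21 is a leaf — visit 21.
  Visit 6.
  At 6: go right to 8.
    At 8: go left to 35.
      At 35: no left child.
      Visit 35.
      At 35: go right to 9.
        9 is a leaf — visit 9.
    Visit 8.
    At 8: go right to 17.
      At 17: no left child.
      Visit 17.
      At 17: go right to 5.
        5 is a leaf — visit 5.
Full in-order sequence: 37, 24, 14, 21, 6, 35, 9, 8, 17, 5.

21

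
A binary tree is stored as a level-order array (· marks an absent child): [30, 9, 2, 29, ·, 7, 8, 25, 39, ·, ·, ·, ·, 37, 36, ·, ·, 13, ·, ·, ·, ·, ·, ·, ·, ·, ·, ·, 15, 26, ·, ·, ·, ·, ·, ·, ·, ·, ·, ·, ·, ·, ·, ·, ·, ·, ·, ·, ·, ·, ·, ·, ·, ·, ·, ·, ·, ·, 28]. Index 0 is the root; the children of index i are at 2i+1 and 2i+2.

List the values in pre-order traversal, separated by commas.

Pre-order visits the node, then its left subtree, then its right subtree.
Visit 30.
At 30: go left to 9.
  Visit 9.
  At 9: go left to 29.
    Visit 29.
    At 29: go left to 25.
      25 is a leaf — visit 25.
    At 29: go right to 39.
      Visit 39.
      At 39: go left to 13.
        13 is a leaf — visit 13.
      At 39: no right child.
  At 9: no right child.
At 30: go right to 2.
  Visit 2.
  At 2: go left to 7.
    7 is a leaf — visit 7.
  At 2: go right to 8.
    Visit 8.
    At 8: go left to 37.
      Visit 37.
      At 37: no left child.
      At 37: go right to 15.
        Visit 15.
        At 15: no left child.
        At 15: go right to 28.
          28 is a leaf — visit 28.
    At 8: go right to 36.
      Visit 36.
      At 36: go left to 26.
        26 is a leaf — visit 26.
      At 36: no right child.

30, 9, 29, 25, 39, 13, 2, 7, 8, 37, 15, 28, 36, 26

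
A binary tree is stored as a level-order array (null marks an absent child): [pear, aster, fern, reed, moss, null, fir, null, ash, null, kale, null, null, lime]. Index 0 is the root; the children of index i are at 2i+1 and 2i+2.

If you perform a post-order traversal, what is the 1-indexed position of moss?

4

Post-order visits the left subtree, then the right subtree, then the node.
At pear: go left to aster.
  At aster: go left to reed.
    At reed: no left child.
    At reed: go right to ash.
      ash is a leaf — visit ash.
    Visit reed.
  At aster: go right to moss.
    At moss: no left child.
    At moss: go right to kale.
      kale is a leaf — visit kale.
    Visit moss.
  Visit aster.
At pear: go right to fern.
  At fern: no left child.
  At fern: go right to fir.
    At fir: go left to lime.
      lime is a leaf — visit lime.
    At fir: no right child.
    Visit fir.
  Visit fern.
Visit pear.
Full post-order sequence: ash, reed, kale, moss, aster, lime, fir, fern, pear.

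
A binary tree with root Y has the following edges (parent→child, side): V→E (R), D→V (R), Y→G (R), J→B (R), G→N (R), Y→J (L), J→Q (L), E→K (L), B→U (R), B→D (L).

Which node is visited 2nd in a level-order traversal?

J

Level-order visits nodes level by level from the root, left to right within each level.
Level 0: Y
Level 1: J, G
Level 2: Q, B, N
Level 3: D, U
Level 4: V
Level 5: E
Level 6: K
Full level-order sequence: Y, J, G, Q, B, N, D, U, V, E, K.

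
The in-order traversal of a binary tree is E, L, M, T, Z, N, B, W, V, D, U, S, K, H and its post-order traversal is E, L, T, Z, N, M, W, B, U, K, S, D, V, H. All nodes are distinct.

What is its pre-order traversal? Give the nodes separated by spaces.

H V B M L E N Z T W D S U K

The last element of post-order is the root; it splits in-order into left and right subtrees.
Root H: left subtree has 13 nodes {E, L, M, T, Z, N, B, W, V, D, U, S, K}, right has 0 { }.
  Root V: left subtree has 8 nodes {E, L, M, T, Z, N, B, W}, right has 4 {D, U, S, K}.
    Root B: left subtree has 6 nodes {E, L, M, T, Z, N}, right has 1 {W}.
      Root M: left subtree has 2 nodes {E, L}, right has 3 {T, Z, N}.
        Root L: left subtree has 1 node {E}, right has 0 { }.
        Root N: left subtree has 2 nodes {T, Z}, right has 0 { }.
          Root Z: left subtree has 1 node {T}, right has 0 { }.
    Root D: left subtree has 0 nodes { }, right has 3 {U, S, K}.
      Root S: left subtree has 1 node {U}, right has 1 {K}.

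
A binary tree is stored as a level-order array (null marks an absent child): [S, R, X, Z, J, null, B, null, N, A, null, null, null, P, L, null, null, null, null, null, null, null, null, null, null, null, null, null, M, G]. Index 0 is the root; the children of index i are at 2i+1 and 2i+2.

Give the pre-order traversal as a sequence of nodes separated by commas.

Pre-order visits the node, then its left subtree, then its right subtree.
Visit S.
At S: go left to R.
  Visit R.
  At R: go left to Z.
    Visit Z.
    At Z: no left child.
    At Z: go right to N.
      N is a leaf — visit N.
  At R: go right to J.
    Visit J.
    At J: go left to A.
      A is a leaf — visit A.
    At J: no right child.
At S: go right to X.
  Visit X.
  At X: no left child.
  At X: go right to B.
    Visit B.
    At B: go left to P.
      Visit P.
      At P: no left child.
      At P: go right to M.
        M is a leaf — visit M.
    At B: go right to L.
      Visit L.
      At L: go left to G.
        G is a leaf — visit G.
      At L: no right child.

S, R, Z, N, J, A, X, B, P, M, L, G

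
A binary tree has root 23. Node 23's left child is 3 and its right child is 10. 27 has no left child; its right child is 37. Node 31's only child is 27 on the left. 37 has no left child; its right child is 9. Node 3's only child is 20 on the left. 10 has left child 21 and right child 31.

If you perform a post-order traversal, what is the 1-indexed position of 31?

Post-order visits the left subtree, then the right subtree, then the node.
At 23: go left to 3.
  At 3: go left to 20.
    20 is a leaf — visit 20.
  At 3: no right child.
  Visit 3.
At 23: go right to 10.
  At 10: go left to 21.
    21 is a leaf — visit 21.
  At 10: go right to 31.
    At 31: go left to 27.
      At 27: no left child.
      At 27: go right to 37.
        At 37: no left child.
        At 37: go right to 9.
          9 is a leaf — visit 9.
        Visit 37.
      Visit 27.
    At 31: no right child.
    Visit 31.
  Visit 10.
Visit 23.
Full post-order sequence: 20, 3, 21, 9, 37, 27, 31, 10, 23.

7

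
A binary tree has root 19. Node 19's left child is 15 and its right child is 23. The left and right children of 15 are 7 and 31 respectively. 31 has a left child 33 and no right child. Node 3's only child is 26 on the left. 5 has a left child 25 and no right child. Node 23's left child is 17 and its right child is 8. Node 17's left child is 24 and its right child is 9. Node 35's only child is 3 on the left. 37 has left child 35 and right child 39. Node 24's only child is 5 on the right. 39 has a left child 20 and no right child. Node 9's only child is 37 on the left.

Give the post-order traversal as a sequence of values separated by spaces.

7 33 31 15 25 5 24 26 3 35 20 39 37 9 17 8 23 19

Post-order visits the left subtree, then the right subtree, then the node.
At 19: go left to 15.
  At 15: go left to 7.
    7 is a leaf — visit 7.
  At 15: go right to 31.
    At 31: go left to 33.
      33 is a leaf — visit 33.
    At 31: no right child.
    Visit 31.
  Visit 15.
At 19: go right to 23.
  At 23: go left to 17.
    At 17: go left to 24.
      At 24: no left child.
      At 24: go right to 5.
        At 5: go left to 25.
          25 is a leaf — visit 25.
        At 5: no right child.
        Visit 5.
      Visit 24.
    At 17: go right to 9.
      At 9: go left to 37.
        At 37: go left to 35.
          At 35: go left to 3.
            At 3: go left to 26.
              26 is a leaf — visit 26.
            At 3: no right child.
            Visit 3.
          At 35: no right child.
          Visit 35.
        At 37: go right to 39.
          At 39: go left to 20.
            20 is a leaf — visit 20.
          At 39: no right child.
          Visit 39.
        Visit 37.
      At 9: no right child.
      Visit 9.
    Visit 17.
  At 23: go right to 8.
    8 is a leaf — visit 8.
  Visit 23.
Visit 19.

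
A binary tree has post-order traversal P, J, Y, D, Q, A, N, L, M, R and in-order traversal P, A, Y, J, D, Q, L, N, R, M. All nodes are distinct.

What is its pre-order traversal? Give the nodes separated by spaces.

The last element of post-order is the root; it splits in-order into left and right subtrees.
Root R: left subtree has 8 nodes {P, A, Y, J, D, Q, L, N}, right has 1 {M}.
  Root L: left subtree has 6 nodes {P, A, Y, J, D, Q}, right has 1 {N}.
    Root A: left subtree has 1 node {P}, right has 4 {Y, J, D, Q}.
      Root Q: left subtree has 3 nodes {Y, J, D}, right has 0 { }.
        Root D: left subtree has 2 nodes {Y, J}, right has 0 { }.
          Root Y: left subtree has 0 nodes { }, right has 1 {J}.

R L A P Q D Y J N M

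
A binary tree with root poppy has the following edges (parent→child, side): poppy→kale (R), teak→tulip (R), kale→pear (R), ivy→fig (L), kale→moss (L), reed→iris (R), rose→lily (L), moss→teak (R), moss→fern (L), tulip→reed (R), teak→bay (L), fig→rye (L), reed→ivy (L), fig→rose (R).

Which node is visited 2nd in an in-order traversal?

fern

In-order visits the left subtree, then the node, then the right subtree.
At poppy: no left child.
Visit poppy.
At poppy: go right to kale.
  At kale: go left to moss.
    At moss: go left to fern.
      fern is a leaf — visit fern.
    Visit moss.
    At moss: go right to teak.
      At teak: go left to bay.
        bay is a leaf — visit bay.
      Visit teak.
      At teak: go right to tulip.
        At tulip: no left child.
        Visit tulip.
        At tulip: go right to reed.
          At reed: go left to ivy.
            At ivy: go left to fig.
              At fig: go left to rye.
                rye is a leaf — visit rye.
              Visit fig.
              At fig: go right to rose.
                At rose: go left to lily.
                  lily is a leaf — visit lily.
                Visit rose.
                At rose: no right child.
            Visit ivy.
            At ivy: no right child.
          Visit reed.
          At reed: go right to iris.
            iris is a leaf — visit iris.
  Visit kale.
  At kale: go right to pear.
    pear is a leaf — visit pear.
Full in-order sequence: poppy, fern, moss, bay, teak, tulip, rye, fig, lily, rose, ivy, reed, iris, kale, pear.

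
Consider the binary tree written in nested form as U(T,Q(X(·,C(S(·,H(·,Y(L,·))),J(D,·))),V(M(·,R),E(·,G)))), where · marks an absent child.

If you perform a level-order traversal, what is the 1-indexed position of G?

12

Level-order visits nodes level by level from the root, left to right within each level.
Level 0: U
Level 1: T, Q
Level 2: X, V
Level 3: C, M, E
Level 4: S, J, R, G
Level 5: H, D
Level 6: Y
Level 7: L
Full level-order sequence: U, T, Q, X, V, C, M, E, S, J, R, G, H, D, Y, L.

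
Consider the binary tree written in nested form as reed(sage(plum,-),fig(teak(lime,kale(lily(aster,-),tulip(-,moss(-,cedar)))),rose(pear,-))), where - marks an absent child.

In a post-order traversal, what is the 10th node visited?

teak

Post-order visits the left subtree, then the right subtree, then the node.
At reed: go left to sage.
  At sage: go left to plum.
    plum is a leaf — visit plum.
  At sage: no right child.
  Visit sage.
At reed: go right to fig.
  At fig: go left to teak.
    At teak: go left to lime.
      lime is a leaf — visit lime.
    At teak: go right to kale.
      At kale: go left to lily.
        At lily: go left to aster.
          aster is a leaf — visit aster.
        At lily: no right child.
        Visit lily.
      At kale: go right to tulip.
        At tulip: no left child.
        At tulip: go right to moss.
          At moss: no left child.
          At moss: go right to cedar.
            cedar is a leaf — visit cedar.
          Visit moss.
        Visit tulip.
      Visit kale.
    Visit teak.
  At fig: go right to rose.
    At rose: go left to pear.
      pear is a leaf — visit pear.
    At rose: no right child.
    Visit rose.
  Visit fig.
Visit reed.
Full post-order sequence: plum, sage, lime, aster, lily, cedar, moss, tulip, kale, teak, pear, rose, fig, reed.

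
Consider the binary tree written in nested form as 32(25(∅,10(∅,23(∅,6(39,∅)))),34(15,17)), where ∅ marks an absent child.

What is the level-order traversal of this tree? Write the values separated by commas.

Level-order visits nodes level by level from the root, left to right within each level.
Level 0: 32
Level 1: 25, 34
Level 2: 10, 15, 17
Level 3: 23
Level 4: 6
Level 5: 39

32, 25, 34, 10, 15, 17, 23, 6, 39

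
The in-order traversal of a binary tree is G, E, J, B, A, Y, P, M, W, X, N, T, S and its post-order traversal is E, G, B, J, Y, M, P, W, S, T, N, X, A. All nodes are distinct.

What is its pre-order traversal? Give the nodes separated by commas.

The last element of post-order is the root; it splits in-order into left and right subtrees.
Root A: left subtree has 4 nodes {G, E, J, B}, right has 8 {Y, P, M, W, X, N, T, S}.
  Root J: left subtree has 2 nodes {G, E}, right has 1 {B}.
    Root G: left subtree has 0 nodes { }, right has 1 {E}.
  Root X: left subtree has 4 nodes {Y, P, M, W}, right has 3 {N, T, S}.
    Root W: left subtree has 3 nodes {Y, P, M}, right has 0 { }.
      Root P: left subtree has 1 node {Y}, right has 1 {M}.
    Root N: left subtree has 0 nodes { }, right has 2 {T, S}.
      Root T: left subtree has 0 nodes { }, right has 1 {S}.

A, J, G, E, B, X, W, P, Y, M, N, T, S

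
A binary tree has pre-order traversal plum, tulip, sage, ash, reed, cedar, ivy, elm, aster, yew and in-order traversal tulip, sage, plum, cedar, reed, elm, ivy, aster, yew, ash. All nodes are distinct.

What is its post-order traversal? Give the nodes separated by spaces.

The first element of pre-order is the root; it splits in-order into left and right subtrees.
Root plum: left subtree has 2 nodes {tulip, sage}, right has 7 {cedar, reed, elm, ivy, aster, yew, ash}.
  Root tulip: left subtree has 0 nodes { }, right has 1 {sage}.
  Root ash: left subtree has 6 nodes {cedar, reed, elm, ivy, aster, yew}, right has 0 { }.
    Root reed: left subtree has 1 node {cedar}, right has 4 {elm, ivy, aster, yew}.
      Root ivy: left subtree has 1 node {elm}, right has 2 {aster, yew}.
        Root aster: left subtree has 0 nodes { }, right has 1 {yew}.

sage tulip cedar elm yew aster ivy reed ash plum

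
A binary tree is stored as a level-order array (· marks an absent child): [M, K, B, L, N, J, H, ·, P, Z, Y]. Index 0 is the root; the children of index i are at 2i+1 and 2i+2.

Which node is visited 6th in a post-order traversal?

K

Post-order visits the left subtree, then the right subtree, then the node.
At M: go left to K.
  At K: go left to L.
    At L: no left child.
    At L: go right to P.
      P is a leaf — visit P.
    Visit L.
  At K: go right to N.
    At N: go left to Z.
      Z is a leaf — visit Z.
    At N: go right to Y.
      Y is a leaf — visit Y.
    Visit N.
  Visit K.
At M: go right to B.
  At B: go left to J.
    J is a leaf — visit J.
  At B: go right to H.
    H is a leaf — visit H.
  Visit B.
Visit M.
Full post-order sequence: P, L, Z, Y, N, K, J, H, B, M.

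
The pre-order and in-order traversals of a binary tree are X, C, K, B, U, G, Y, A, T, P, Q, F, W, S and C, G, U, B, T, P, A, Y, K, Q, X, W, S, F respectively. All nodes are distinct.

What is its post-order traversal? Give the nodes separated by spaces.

G U P T A Y B Q K C S W F X

The first element of pre-order is the root; it splits in-order into left and right subtrees.
Root X: left subtree has 10 nodes {C, G, U, B, T, P, A, Y, K, Q}, right has 3 {W, S, F}.
  Root C: left subtree has 0 nodes { }, right has 9 {G, U, B, T, P, A, Y, K, Q}.
    Root K: left subtree has 7 nodes {G, U, B, T, P, A, Y}, right has 1 {Q}.
      Root B: left subtree has 2 nodes {G, U}, right has 4 {T, P, A, Y}.
        Root U: left subtree has 1 node {G}, right has 0 { }.
        Root Y: left subtree has 3 nodes {T, P, A}, right has 0 { }.
          Root A: left subtree has 2 nodes {T, P}, right has 0 { }.
            Root T: left subtree has 0 nodes { }, right has 1 {P}.
  Root F: left subtree has 2 nodes {W, S}, right has 0 { }.
    Root W: left subtree has 0 nodes { }, right has 1 {S}.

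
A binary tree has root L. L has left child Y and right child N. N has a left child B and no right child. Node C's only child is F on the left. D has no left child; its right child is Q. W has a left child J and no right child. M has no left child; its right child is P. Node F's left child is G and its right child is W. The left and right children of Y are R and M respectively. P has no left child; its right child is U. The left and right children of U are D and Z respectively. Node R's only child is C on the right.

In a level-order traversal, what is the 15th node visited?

J

Level-order visits nodes level by level from the root, left to right within each level.
Level 0: L
Level 1: Y, N
Level 2: R, M, B
Level 3: C, P
Level 4: F, U
Level 5: G, W, D, Z
Level 6: J, Q
Full level-order sequence: L, Y, N, R, M, B, C, P, F, U, G, W, D, Z, J, Q.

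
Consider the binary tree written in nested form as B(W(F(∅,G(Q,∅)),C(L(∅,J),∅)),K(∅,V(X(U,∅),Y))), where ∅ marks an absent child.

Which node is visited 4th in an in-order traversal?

W

In-order visits the left subtree, then the node, then the right subtree.
At B: go left to W.
  At W: go left to F.
    At F: no left child.
    Visit F.
    At F: go right to G.
      At G: go left to Q.
        Q is a leaf — visit Q.
      Visit G.
      At G: no right child.
  Visit W.
  At W: go right to C.
    At C: go left to L.
      At L: no left child.
      Visit L.
      At L: go right to J.
        J is a leaf — visit J.
    Visit C.
    At C: no right child.
Visit B.
At B: go right to K.
  At K: no left child.
  Visit K.
  At K: go right to V.
    At V: go left to X.
      At X: go left to U.
        U is a leaf — visit U.
      Visit X.
      At X: no right child.
    Visit V.
    At V: go right to Y.
      Y is a leaf — visit Y.
Full in-order sequence: F, Q, G, W, L, J, C, B, K, U, X, V, Y.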